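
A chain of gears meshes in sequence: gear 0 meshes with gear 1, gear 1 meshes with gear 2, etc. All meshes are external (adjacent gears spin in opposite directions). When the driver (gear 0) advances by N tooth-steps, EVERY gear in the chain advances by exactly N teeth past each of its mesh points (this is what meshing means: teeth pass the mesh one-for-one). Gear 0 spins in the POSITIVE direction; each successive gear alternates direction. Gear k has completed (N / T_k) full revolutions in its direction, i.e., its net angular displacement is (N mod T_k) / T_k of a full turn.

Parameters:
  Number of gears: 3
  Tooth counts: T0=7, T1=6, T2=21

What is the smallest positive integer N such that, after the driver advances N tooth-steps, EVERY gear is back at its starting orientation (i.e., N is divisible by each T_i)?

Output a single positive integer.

Answer: 42

Derivation:
Gear k returns to start when N is a multiple of T_k.
All gears at start simultaneously when N is a common multiple of [7, 6, 21]; the smallest such N is lcm(7, 6, 21).
Start: lcm = T0 = 7
Fold in T1=6: gcd(7, 6) = 1; lcm(7, 6) = 7 * 6 / 1 = 42 / 1 = 42
Fold in T2=21: gcd(42, 21) = 21; lcm(42, 21) = 42 * 21 / 21 = 882 / 21 = 42
Full cycle length = 42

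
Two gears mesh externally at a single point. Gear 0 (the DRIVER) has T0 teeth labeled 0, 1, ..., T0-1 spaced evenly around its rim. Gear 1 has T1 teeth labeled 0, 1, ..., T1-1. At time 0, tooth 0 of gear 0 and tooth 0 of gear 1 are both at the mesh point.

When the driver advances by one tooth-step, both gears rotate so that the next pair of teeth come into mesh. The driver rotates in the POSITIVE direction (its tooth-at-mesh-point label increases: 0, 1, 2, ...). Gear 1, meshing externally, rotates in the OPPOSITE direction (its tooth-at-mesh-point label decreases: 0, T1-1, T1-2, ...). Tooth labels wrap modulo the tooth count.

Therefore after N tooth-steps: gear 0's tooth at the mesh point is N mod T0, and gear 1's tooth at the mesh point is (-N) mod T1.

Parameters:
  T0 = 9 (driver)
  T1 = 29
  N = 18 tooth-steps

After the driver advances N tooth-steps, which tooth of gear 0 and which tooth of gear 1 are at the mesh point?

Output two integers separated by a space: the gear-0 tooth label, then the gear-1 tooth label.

Gear 0 (driver, T0=9): tooth at mesh = N mod T0
  18 = 2 * 9 + 0, so 18 mod 9 = 0
  gear 0 tooth = 0
Gear 1 (driven, T1=29): tooth at mesh = (-N) mod T1
  18 = 0 * 29 + 18, so 18 mod 29 = 18
  (-18) mod 29 = (-18) mod 29 = 29 - 18 = 11
Mesh after 18 steps: gear-0 tooth 0 meets gear-1 tooth 11

Answer: 0 11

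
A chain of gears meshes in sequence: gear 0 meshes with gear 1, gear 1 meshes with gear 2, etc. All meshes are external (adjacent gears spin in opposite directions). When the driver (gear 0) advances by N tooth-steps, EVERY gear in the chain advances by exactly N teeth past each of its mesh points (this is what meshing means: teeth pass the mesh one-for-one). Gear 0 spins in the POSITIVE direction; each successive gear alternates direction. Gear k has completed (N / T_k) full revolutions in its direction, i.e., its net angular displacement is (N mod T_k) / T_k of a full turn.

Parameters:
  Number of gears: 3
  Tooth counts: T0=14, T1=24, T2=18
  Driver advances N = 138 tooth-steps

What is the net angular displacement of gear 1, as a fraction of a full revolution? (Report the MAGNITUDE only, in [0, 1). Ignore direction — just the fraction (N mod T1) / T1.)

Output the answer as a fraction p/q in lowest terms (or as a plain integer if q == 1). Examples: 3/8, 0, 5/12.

Answer: 3/4

Derivation:
Chain of 3 gears, tooth counts: [14, 24, 18]
  gear 0: T0=14, direction=positive, advance = 138 mod 14 = 12 teeth = 12/14 turn
  gear 1: T1=24, direction=negative, advance = 138 mod 24 = 18 teeth = 18/24 turn
  gear 2: T2=18, direction=positive, advance = 138 mod 18 = 12 teeth = 12/18 turn
Gear 1: 138 mod 24 = 18
Fraction = 18 / 24 = 3/4 (gcd(18,24)=6) = 3/4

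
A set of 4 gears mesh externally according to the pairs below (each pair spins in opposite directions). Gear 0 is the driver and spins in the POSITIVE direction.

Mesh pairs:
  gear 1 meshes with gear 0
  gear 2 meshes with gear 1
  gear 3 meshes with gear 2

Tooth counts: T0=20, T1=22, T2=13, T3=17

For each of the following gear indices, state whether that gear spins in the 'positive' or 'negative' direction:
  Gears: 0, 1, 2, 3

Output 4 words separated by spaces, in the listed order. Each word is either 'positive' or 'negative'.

Gear 0 (driver): positive (depth 0)
  gear 1: meshes with gear 0 -> depth 1 -> negative (opposite of gear 0)
  gear 2: meshes with gear 1 -> depth 2 -> positive (opposite of gear 1)
  gear 3: meshes with gear 2 -> depth 3 -> negative (opposite of gear 2)
Queried indices 0, 1, 2, 3 -> positive, negative, positive, negative

Answer: positive negative positive negative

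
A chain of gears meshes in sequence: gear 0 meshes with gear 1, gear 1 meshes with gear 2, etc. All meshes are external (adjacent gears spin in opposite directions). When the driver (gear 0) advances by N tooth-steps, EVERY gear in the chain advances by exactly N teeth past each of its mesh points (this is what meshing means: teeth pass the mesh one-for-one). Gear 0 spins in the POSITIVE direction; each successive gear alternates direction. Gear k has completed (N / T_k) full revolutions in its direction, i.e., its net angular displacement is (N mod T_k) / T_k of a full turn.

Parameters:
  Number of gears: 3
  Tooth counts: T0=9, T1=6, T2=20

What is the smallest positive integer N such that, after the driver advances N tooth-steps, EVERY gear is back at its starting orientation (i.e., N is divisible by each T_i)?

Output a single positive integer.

Answer: 180

Derivation:
Gear k returns to start when N is a multiple of T_k.
All gears at start simultaneously when N is a common multiple of [9, 6, 20]; the smallest such N is lcm(9, 6, 20).
Start: lcm = T0 = 9
Fold in T1=6: gcd(9, 6) = 3; lcm(9, 6) = 9 * 6 / 3 = 54 / 3 = 18
Fold in T2=20: gcd(18, 20) = 2; lcm(18, 20) = 18 * 20 / 2 = 360 / 2 = 180
Full cycle length = 180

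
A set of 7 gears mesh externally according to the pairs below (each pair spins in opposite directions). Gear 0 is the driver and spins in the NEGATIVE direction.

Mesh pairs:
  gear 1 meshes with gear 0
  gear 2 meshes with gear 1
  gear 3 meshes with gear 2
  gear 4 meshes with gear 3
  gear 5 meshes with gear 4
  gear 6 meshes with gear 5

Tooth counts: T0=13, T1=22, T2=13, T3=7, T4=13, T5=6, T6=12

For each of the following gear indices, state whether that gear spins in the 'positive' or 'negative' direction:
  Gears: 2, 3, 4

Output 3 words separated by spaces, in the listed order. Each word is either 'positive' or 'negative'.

Gear 0 (driver): negative (depth 0)
  gear 1: meshes with gear 0 -> depth 1 -> positive (opposite of gear 0)
  gear 2: meshes with gear 1 -> depth 2 -> negative (opposite of gear 1)
  gear 3: meshes with gear 2 -> depth 3 -> positive (opposite of gear 2)
  gear 4: meshes with gear 3 -> depth 4 -> negative (opposite of gear 3)
  gear 5: meshes with gear 4 -> depth 5 -> positive (opposite of gear 4)
  gear 6: meshes with gear 5 -> depth 6 -> negative (opposite of gear 5)
Queried indices 2, 3, 4 -> negative, positive, negative

Answer: negative positive negative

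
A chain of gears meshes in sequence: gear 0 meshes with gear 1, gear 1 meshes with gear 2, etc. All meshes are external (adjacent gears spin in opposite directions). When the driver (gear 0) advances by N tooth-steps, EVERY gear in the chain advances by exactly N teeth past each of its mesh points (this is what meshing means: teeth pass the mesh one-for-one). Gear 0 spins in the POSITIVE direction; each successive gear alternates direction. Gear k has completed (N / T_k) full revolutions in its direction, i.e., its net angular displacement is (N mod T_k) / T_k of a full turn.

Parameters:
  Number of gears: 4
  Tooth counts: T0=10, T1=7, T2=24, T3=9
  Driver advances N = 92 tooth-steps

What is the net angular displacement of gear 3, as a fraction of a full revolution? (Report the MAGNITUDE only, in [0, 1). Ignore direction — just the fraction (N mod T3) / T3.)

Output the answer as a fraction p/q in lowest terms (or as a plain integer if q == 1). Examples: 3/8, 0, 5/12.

Answer: 2/9

Derivation:
Chain of 4 gears, tooth counts: [10, 7, 24, 9]
  gear 0: T0=10, direction=positive, advance = 92 mod 10 = 2 teeth = 2/10 turn
  gear 1: T1=7, direction=negative, advance = 92 mod 7 = 1 teeth = 1/7 turn
  gear 2: T2=24, direction=positive, advance = 92 mod 24 = 20 teeth = 20/24 turn
  gear 3: T3=9, direction=negative, advance = 92 mod 9 = 2 teeth = 2/9 turn
Gear 3: 92 mod 9 = 2
Fraction = 2 / 9 = 2/9 (gcd(2,9)=1) = 2/9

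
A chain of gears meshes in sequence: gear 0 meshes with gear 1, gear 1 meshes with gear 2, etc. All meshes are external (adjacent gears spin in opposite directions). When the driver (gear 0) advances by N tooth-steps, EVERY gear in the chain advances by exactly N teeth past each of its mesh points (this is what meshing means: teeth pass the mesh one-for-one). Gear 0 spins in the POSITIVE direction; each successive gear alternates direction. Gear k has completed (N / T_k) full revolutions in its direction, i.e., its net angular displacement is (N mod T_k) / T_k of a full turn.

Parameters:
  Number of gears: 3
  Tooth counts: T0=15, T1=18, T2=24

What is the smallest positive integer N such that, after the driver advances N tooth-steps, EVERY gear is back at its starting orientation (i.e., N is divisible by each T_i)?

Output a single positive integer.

Answer: 360

Derivation:
Gear k returns to start when N is a multiple of T_k.
All gears at start simultaneously when N is a common multiple of [15, 18, 24]; the smallest such N is lcm(15, 18, 24).
Start: lcm = T0 = 15
Fold in T1=18: gcd(15, 18) = 3; lcm(15, 18) = 15 * 18 / 3 = 270 / 3 = 90
Fold in T2=24: gcd(90, 24) = 6; lcm(90, 24) = 90 * 24 / 6 = 2160 / 6 = 360
Full cycle length = 360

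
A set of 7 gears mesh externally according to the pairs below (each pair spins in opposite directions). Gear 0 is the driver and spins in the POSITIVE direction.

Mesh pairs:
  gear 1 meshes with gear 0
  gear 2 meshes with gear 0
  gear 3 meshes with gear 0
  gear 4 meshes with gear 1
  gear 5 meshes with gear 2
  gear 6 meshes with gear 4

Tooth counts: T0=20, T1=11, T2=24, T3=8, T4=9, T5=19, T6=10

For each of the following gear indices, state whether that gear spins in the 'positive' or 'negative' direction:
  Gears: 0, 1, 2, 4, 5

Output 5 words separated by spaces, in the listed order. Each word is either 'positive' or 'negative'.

Answer: positive negative negative positive positive

Derivation:
Gear 0 (driver): positive (depth 0)
  gear 1: meshes with gear 0 -> depth 1 -> negative (opposite of gear 0)
  gear 2: meshes with gear 0 -> depth 1 -> negative (opposite of gear 0)
  gear 3: meshes with gear 0 -> depth 1 -> negative (opposite of gear 0)
  gear 4: meshes with gear 1 -> depth 2 -> positive (opposite of gear 1)
  gear 5: meshes with gear 2 -> depth 2 -> positive (opposite of gear 2)
  gear 6: meshes with gear 4 -> depth 3 -> negative (opposite of gear 4)
Queried indices 0, 1, 2, 4, 5 -> positive, negative, negative, positive, positive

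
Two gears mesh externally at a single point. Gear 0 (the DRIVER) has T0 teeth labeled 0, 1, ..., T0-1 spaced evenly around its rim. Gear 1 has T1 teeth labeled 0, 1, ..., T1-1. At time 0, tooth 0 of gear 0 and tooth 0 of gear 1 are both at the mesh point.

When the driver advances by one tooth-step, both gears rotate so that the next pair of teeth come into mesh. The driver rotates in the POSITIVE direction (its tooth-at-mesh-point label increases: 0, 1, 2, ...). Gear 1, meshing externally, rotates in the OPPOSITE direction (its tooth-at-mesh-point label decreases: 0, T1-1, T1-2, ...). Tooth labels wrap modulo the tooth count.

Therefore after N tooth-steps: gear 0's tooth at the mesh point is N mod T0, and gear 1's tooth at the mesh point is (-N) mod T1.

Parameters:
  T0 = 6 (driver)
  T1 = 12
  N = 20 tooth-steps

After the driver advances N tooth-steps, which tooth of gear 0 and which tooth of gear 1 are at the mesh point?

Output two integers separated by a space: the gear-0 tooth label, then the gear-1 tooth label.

Answer: 2 4

Derivation:
Gear 0 (driver, T0=6): tooth at mesh = N mod T0
  20 = 3 * 6 + 2, so 20 mod 6 = 2
  gear 0 tooth = 2
Gear 1 (driven, T1=12): tooth at mesh = (-N) mod T1
  20 = 1 * 12 + 8, so 20 mod 12 = 8
  (-20) mod 12 = (-8) mod 12 = 12 - 8 = 4
Mesh after 20 steps: gear-0 tooth 2 meets gear-1 tooth 4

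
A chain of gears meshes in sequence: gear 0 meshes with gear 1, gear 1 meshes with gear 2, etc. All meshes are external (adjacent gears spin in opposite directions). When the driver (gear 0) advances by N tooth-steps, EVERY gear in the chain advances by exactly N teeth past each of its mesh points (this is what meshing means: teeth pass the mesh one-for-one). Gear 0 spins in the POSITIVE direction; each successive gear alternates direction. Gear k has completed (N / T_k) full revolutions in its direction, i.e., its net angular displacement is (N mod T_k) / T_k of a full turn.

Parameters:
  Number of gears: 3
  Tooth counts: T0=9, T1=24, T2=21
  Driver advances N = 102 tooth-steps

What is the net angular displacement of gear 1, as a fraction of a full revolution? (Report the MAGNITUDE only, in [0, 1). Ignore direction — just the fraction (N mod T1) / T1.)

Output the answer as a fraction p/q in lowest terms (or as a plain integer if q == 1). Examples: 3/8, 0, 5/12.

Chain of 3 gears, tooth counts: [9, 24, 21]
  gear 0: T0=9, direction=positive, advance = 102 mod 9 = 3 teeth = 3/9 turn
  gear 1: T1=24, direction=negative, advance = 102 mod 24 = 6 teeth = 6/24 turn
  gear 2: T2=21, direction=positive, advance = 102 mod 21 = 18 teeth = 18/21 turn
Gear 1: 102 mod 24 = 6
Fraction = 6 / 24 = 1/4 (gcd(6,24)=6) = 1/4

Answer: 1/4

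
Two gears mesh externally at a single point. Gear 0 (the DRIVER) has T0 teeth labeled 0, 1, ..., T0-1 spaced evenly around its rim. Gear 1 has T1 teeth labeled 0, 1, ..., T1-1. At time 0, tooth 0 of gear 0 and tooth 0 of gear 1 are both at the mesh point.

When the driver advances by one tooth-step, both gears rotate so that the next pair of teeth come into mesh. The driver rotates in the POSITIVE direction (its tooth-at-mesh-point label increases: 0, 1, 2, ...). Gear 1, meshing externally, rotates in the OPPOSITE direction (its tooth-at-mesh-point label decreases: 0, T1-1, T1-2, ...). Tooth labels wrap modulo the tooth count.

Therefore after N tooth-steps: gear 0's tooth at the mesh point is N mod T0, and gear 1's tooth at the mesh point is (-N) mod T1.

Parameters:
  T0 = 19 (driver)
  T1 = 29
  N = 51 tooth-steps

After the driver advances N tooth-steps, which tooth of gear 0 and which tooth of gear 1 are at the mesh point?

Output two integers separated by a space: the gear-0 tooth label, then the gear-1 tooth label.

Gear 0 (driver, T0=19): tooth at mesh = N mod T0
  51 = 2 * 19 + 13, so 51 mod 19 = 13
  gear 0 tooth = 13
Gear 1 (driven, T1=29): tooth at mesh = (-N) mod T1
  51 = 1 * 29 + 22, so 51 mod 29 = 22
  (-51) mod 29 = (-22) mod 29 = 29 - 22 = 7
Mesh after 51 steps: gear-0 tooth 13 meets gear-1 tooth 7

Answer: 13 7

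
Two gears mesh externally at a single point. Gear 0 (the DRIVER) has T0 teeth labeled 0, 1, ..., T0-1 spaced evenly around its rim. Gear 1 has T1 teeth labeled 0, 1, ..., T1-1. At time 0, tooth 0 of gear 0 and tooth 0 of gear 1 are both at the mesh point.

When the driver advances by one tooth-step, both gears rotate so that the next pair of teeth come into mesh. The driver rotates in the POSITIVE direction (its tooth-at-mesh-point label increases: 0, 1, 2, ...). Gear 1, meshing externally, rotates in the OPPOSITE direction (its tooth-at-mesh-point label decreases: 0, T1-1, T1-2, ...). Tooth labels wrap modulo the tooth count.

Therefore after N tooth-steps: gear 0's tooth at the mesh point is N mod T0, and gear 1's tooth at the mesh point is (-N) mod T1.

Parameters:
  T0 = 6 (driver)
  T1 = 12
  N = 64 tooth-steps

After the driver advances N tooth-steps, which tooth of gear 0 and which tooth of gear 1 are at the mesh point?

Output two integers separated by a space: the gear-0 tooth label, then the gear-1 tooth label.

Gear 0 (driver, T0=6): tooth at mesh = N mod T0
  64 = 10 * 6 + 4, so 64 mod 6 = 4
  gear 0 tooth = 4
Gear 1 (driven, T1=12): tooth at mesh = (-N) mod T1
  64 = 5 * 12 + 4, so 64 mod 12 = 4
  (-64) mod 12 = (-4) mod 12 = 12 - 4 = 8
Mesh after 64 steps: gear-0 tooth 4 meets gear-1 tooth 8

Answer: 4 8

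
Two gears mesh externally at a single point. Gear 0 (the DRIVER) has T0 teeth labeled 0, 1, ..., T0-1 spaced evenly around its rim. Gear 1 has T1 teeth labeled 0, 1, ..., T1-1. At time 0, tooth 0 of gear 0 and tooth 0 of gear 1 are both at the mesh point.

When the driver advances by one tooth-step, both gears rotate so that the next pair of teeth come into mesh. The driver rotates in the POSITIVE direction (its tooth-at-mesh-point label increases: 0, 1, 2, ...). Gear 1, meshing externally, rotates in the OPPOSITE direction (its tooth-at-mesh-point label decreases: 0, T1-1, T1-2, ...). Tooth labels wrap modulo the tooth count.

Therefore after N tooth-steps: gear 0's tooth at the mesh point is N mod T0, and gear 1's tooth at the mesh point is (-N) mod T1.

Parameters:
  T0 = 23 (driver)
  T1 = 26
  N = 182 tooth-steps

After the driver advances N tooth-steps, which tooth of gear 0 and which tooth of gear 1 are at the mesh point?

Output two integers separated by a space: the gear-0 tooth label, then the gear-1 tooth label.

Answer: 21 0

Derivation:
Gear 0 (driver, T0=23): tooth at mesh = N mod T0
  182 = 7 * 23 + 21, so 182 mod 23 = 21
  gear 0 tooth = 21
Gear 1 (driven, T1=26): tooth at mesh = (-N) mod T1
  182 = 7 * 26 + 0, so 182 mod 26 = 0
  (-182) mod 26 = 0
Mesh after 182 steps: gear-0 tooth 21 meets gear-1 tooth 0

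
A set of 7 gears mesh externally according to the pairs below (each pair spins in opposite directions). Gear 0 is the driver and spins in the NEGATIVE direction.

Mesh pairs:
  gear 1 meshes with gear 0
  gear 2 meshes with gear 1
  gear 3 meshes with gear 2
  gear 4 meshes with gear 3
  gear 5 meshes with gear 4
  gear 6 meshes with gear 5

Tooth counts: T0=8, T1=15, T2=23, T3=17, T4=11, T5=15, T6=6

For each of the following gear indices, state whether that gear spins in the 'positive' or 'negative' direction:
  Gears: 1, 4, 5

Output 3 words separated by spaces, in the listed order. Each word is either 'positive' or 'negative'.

Gear 0 (driver): negative (depth 0)
  gear 1: meshes with gear 0 -> depth 1 -> positive (opposite of gear 0)
  gear 2: meshes with gear 1 -> depth 2 -> negative (opposite of gear 1)
  gear 3: meshes with gear 2 -> depth 3 -> positive (opposite of gear 2)
  gear 4: meshes with gear 3 -> depth 4 -> negative (opposite of gear 3)
  gear 5: meshes with gear 4 -> depth 5 -> positive (opposite of gear 4)
  gear 6: meshes with gear 5 -> depth 6 -> negative (opposite of gear 5)
Queried indices 1, 4, 5 -> positive, negative, positive

Answer: positive negative positive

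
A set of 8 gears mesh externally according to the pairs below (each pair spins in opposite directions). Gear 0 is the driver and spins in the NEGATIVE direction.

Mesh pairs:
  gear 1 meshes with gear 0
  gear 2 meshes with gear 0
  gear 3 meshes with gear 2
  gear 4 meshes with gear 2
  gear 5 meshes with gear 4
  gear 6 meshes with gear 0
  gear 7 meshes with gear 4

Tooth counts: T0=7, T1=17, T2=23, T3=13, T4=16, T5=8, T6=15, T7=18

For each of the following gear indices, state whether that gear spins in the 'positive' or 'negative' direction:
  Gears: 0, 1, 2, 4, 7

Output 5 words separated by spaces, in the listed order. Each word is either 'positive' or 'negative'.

Answer: negative positive positive negative positive

Derivation:
Gear 0 (driver): negative (depth 0)
  gear 1: meshes with gear 0 -> depth 1 -> positive (opposite of gear 0)
  gear 2: meshes with gear 0 -> depth 1 -> positive (opposite of gear 0)
  gear 3: meshes with gear 2 -> depth 2 -> negative (opposite of gear 2)
  gear 4: meshes with gear 2 -> depth 2 -> negative (opposite of gear 2)
  gear 5: meshes with gear 4 -> depth 3 -> positive (opposite of gear 4)
  gear 6: meshes with gear 0 -> depth 1 -> positive (opposite of gear 0)
  gear 7: meshes with gear 4 -> depth 3 -> positive (opposite of gear 4)
Queried indices 0, 1, 2, 4, 7 -> negative, positive, positive, negative, positive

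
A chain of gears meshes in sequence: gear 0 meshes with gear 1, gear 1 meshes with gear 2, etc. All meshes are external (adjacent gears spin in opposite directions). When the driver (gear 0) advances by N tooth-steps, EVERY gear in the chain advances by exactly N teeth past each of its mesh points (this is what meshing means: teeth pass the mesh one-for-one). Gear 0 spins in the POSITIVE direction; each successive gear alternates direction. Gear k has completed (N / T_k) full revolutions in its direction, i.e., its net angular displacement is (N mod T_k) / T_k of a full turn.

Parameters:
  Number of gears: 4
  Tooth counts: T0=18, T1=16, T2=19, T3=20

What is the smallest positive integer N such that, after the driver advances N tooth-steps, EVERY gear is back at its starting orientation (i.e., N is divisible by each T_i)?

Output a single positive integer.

Gear k returns to start when N is a multiple of T_k.
All gears at start simultaneously when N is a common multiple of [18, 16, 19, 20]; the smallest such N is lcm(18, 16, 19, 20).
Start: lcm = T0 = 18
Fold in T1=16: gcd(18, 16) = 2; lcm(18, 16) = 18 * 16 / 2 = 288 / 2 = 144
Fold in T2=19: gcd(144, 19) = 1; lcm(144, 19) = 144 * 19 / 1 = 2736 / 1 = 2736
Fold in T3=20: gcd(2736, 20) = 4; lcm(2736, 20) = 2736 * 20 / 4 = 54720 / 4 = 13680
Full cycle length = 13680

Answer: 13680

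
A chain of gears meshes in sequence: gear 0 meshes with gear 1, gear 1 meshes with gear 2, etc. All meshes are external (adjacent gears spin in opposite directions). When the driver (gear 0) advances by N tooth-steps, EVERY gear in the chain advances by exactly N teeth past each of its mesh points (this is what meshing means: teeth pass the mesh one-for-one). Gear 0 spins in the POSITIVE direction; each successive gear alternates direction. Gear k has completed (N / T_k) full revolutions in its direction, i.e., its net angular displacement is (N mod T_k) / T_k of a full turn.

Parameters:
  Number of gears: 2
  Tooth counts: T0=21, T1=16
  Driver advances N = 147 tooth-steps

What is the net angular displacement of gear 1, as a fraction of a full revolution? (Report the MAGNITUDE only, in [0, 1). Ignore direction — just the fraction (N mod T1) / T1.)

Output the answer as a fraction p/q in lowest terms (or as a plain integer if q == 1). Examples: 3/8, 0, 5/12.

Chain of 2 gears, tooth counts: [21, 16]
  gear 0: T0=21, direction=positive, advance = 147 mod 21 = 0 teeth = 0/21 turn
  gear 1: T1=16, direction=negative, advance = 147 mod 16 = 3 teeth = 3/16 turn
Gear 1: 147 mod 16 = 3
Fraction = 3 / 16 = 3/16 (gcd(3,16)=1) = 3/16

Answer: 3/16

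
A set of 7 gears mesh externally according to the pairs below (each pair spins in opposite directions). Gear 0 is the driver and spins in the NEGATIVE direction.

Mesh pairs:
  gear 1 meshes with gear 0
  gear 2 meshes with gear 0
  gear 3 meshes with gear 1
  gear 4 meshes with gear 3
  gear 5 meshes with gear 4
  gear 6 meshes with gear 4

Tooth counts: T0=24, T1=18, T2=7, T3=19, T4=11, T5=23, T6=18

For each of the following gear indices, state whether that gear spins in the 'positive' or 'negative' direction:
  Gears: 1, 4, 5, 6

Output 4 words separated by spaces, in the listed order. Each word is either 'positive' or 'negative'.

Answer: positive positive negative negative

Derivation:
Gear 0 (driver): negative (depth 0)
  gear 1: meshes with gear 0 -> depth 1 -> positive (opposite of gear 0)
  gear 2: meshes with gear 0 -> depth 1 -> positive (opposite of gear 0)
  gear 3: meshes with gear 1 -> depth 2 -> negative (opposite of gear 1)
  gear 4: meshes with gear 3 -> depth 3 -> positive (opposite of gear 3)
  gear 5: meshes with gear 4 -> depth 4 -> negative (opposite of gear 4)
  gear 6: meshes with gear 4 -> depth 4 -> negative (opposite of gear 4)
Queried indices 1, 4, 5, 6 -> positive, positive, negative, negative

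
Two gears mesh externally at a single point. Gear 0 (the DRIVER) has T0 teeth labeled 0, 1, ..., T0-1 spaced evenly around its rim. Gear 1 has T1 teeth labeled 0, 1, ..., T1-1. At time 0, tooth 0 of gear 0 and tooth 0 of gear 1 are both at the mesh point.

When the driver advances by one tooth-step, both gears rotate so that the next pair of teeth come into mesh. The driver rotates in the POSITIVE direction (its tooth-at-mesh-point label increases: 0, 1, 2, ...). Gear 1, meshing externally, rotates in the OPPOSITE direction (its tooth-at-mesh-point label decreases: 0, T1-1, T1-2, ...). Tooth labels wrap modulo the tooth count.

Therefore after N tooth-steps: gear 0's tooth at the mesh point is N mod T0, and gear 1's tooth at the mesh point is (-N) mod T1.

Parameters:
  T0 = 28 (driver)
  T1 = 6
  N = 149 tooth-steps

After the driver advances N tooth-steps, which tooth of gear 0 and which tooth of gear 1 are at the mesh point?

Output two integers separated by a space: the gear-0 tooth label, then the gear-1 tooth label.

Gear 0 (driver, T0=28): tooth at mesh = N mod T0
  149 = 5 * 28 + 9, so 149 mod 28 = 9
  gear 0 tooth = 9
Gear 1 (driven, T1=6): tooth at mesh = (-N) mod T1
  149 = 24 * 6 + 5, so 149 mod 6 = 5
  (-149) mod 6 = (-5) mod 6 = 6 - 5 = 1
Mesh after 149 steps: gear-0 tooth 9 meets gear-1 tooth 1

Answer: 9 1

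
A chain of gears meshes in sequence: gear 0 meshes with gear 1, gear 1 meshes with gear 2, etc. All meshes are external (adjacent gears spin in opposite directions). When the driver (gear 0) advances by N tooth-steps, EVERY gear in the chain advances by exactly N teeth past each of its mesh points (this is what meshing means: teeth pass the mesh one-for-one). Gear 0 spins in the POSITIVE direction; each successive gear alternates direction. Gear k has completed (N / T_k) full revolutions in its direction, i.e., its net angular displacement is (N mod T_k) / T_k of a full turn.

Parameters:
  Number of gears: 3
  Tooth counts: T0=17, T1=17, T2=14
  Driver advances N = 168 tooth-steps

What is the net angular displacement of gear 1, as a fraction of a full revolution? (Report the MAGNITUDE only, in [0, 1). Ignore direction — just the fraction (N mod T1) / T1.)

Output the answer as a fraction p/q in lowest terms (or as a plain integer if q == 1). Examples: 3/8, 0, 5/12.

Answer: 15/17

Derivation:
Chain of 3 gears, tooth counts: [17, 17, 14]
  gear 0: T0=17, direction=positive, advance = 168 mod 17 = 15 teeth = 15/17 turn
  gear 1: T1=17, direction=negative, advance = 168 mod 17 = 15 teeth = 15/17 turn
  gear 2: T2=14, direction=positive, advance = 168 mod 14 = 0 teeth = 0/14 turn
Gear 1: 168 mod 17 = 15
Fraction = 15 / 17 = 15/17 (gcd(15,17)=1) = 15/17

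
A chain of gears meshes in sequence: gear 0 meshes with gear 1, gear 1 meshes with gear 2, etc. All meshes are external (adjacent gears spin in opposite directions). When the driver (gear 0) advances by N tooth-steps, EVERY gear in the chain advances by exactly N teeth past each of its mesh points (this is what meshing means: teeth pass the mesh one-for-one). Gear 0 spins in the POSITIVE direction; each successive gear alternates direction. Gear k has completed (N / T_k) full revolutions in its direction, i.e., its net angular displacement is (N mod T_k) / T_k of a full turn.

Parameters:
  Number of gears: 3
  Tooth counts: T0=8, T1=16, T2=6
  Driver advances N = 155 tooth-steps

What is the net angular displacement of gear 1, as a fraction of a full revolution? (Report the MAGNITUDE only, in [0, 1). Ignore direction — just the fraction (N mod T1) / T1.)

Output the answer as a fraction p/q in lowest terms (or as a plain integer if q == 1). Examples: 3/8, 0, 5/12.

Answer: 11/16

Derivation:
Chain of 3 gears, tooth counts: [8, 16, 6]
  gear 0: T0=8, direction=positive, advance = 155 mod 8 = 3 teeth = 3/8 turn
  gear 1: T1=16, direction=negative, advance = 155 mod 16 = 11 teeth = 11/16 turn
  gear 2: T2=6, direction=positive, advance = 155 mod 6 = 5 teeth = 5/6 turn
Gear 1: 155 mod 16 = 11
Fraction = 11 / 16 = 11/16 (gcd(11,16)=1) = 11/16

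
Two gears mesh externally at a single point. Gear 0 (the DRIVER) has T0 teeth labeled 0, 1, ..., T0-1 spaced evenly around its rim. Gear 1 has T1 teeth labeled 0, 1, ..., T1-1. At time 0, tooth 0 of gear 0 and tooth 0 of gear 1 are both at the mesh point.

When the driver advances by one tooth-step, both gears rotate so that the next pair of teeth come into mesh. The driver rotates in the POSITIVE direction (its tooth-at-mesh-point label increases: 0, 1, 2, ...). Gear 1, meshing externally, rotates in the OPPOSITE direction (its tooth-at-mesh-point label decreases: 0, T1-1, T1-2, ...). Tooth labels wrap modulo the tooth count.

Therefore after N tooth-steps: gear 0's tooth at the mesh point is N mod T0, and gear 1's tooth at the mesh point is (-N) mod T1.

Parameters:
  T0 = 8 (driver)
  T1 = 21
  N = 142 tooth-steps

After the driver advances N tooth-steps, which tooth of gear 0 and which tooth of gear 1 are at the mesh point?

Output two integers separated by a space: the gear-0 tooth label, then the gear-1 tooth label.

Answer: 6 5

Derivation:
Gear 0 (driver, T0=8): tooth at mesh = N mod T0
  142 = 17 * 8 + 6, so 142 mod 8 = 6
  gear 0 tooth = 6
Gear 1 (driven, T1=21): tooth at mesh = (-N) mod T1
  142 = 6 * 21 + 16, so 142 mod 21 = 16
  (-142) mod 21 = (-16) mod 21 = 21 - 16 = 5
Mesh after 142 steps: gear-0 tooth 6 meets gear-1 tooth 5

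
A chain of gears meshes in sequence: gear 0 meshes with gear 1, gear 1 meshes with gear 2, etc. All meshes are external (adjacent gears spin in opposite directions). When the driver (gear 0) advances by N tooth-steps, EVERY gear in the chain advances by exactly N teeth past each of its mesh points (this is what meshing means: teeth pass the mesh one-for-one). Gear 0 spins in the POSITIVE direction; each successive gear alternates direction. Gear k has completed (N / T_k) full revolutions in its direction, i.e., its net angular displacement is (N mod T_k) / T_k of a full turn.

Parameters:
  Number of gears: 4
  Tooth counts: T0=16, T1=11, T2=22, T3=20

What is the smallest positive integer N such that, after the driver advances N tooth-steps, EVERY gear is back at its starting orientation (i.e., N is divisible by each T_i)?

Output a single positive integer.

Gear k returns to start when N is a multiple of T_k.
All gears at start simultaneously when N is a common multiple of [16, 11, 22, 20]; the smallest such N is lcm(16, 11, 22, 20).
Start: lcm = T0 = 16
Fold in T1=11: gcd(16, 11) = 1; lcm(16, 11) = 16 * 11 / 1 = 176 / 1 = 176
Fold in T2=22: gcd(176, 22) = 22; lcm(176, 22) = 176 * 22 / 22 = 3872 / 22 = 176
Fold in T3=20: gcd(176, 20) = 4; lcm(176, 20) = 176 * 20 / 4 = 3520 / 4 = 880
Full cycle length = 880

Answer: 880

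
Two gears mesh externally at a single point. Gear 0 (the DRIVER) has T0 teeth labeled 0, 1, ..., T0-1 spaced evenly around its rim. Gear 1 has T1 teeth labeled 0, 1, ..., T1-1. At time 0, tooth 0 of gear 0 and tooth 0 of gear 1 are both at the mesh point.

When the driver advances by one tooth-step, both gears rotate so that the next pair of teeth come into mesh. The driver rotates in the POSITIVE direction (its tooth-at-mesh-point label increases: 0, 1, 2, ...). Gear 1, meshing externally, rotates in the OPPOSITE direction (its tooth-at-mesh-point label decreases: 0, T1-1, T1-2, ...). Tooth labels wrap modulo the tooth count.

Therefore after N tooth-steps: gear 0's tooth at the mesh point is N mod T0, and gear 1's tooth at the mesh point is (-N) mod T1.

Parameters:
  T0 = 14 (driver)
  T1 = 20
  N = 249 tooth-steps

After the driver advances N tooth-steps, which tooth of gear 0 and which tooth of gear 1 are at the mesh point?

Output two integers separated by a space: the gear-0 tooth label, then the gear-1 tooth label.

Answer: 11 11

Derivation:
Gear 0 (driver, T0=14): tooth at mesh = N mod T0
  249 = 17 * 14 + 11, so 249 mod 14 = 11
  gear 0 tooth = 11
Gear 1 (driven, T1=20): tooth at mesh = (-N) mod T1
  249 = 12 * 20 + 9, so 249 mod 20 = 9
  (-249) mod 20 = (-9) mod 20 = 20 - 9 = 11
Mesh after 249 steps: gear-0 tooth 11 meets gear-1 tooth 11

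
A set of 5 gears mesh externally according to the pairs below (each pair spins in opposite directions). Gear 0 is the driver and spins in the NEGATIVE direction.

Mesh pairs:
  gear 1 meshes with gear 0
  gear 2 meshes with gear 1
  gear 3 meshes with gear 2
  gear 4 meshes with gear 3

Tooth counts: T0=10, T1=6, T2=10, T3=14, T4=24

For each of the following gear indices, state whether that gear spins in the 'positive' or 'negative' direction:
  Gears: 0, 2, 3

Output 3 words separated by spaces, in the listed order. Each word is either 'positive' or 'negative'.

Gear 0 (driver): negative (depth 0)
  gear 1: meshes with gear 0 -> depth 1 -> positive (opposite of gear 0)
  gear 2: meshes with gear 1 -> depth 2 -> negative (opposite of gear 1)
  gear 3: meshes with gear 2 -> depth 3 -> positive (opposite of gear 2)
  gear 4: meshes with gear 3 -> depth 4 -> negative (opposite of gear 3)
Queried indices 0, 2, 3 -> negative, negative, positive

Answer: negative negative positive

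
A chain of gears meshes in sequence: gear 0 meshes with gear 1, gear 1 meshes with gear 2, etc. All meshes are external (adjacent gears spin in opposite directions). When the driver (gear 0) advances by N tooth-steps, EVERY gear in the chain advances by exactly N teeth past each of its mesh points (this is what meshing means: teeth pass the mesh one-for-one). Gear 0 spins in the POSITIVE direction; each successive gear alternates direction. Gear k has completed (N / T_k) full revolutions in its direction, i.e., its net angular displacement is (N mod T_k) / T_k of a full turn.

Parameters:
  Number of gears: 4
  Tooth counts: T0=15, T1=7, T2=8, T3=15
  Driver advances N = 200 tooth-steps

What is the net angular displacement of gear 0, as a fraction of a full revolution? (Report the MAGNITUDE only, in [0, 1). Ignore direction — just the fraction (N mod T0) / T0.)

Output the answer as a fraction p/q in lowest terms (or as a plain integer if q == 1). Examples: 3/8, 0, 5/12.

Answer: 1/3

Derivation:
Chain of 4 gears, tooth counts: [15, 7, 8, 15]
  gear 0: T0=15, direction=positive, advance = 200 mod 15 = 5 teeth = 5/15 turn
  gear 1: T1=7, direction=negative, advance = 200 mod 7 = 4 teeth = 4/7 turn
  gear 2: T2=8, direction=positive, advance = 200 mod 8 = 0 teeth = 0/8 turn
  gear 3: T3=15, direction=negative, advance = 200 mod 15 = 5 teeth = 5/15 turn
Gear 0: 200 mod 15 = 5
Fraction = 5 / 15 = 1/3 (gcd(5,15)=5) = 1/3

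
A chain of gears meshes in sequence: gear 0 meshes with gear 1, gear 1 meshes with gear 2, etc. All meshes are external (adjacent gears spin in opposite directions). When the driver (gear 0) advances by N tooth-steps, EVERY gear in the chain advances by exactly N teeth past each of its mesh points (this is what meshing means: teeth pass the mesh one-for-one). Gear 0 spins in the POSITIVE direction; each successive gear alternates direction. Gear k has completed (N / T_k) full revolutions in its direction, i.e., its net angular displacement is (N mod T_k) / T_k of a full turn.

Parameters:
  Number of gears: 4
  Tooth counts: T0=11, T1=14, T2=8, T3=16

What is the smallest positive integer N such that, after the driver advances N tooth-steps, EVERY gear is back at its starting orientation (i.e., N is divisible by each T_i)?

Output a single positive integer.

Answer: 1232

Derivation:
Gear k returns to start when N is a multiple of T_k.
All gears at start simultaneously when N is a common multiple of [11, 14, 8, 16]; the smallest such N is lcm(11, 14, 8, 16).
Start: lcm = T0 = 11
Fold in T1=14: gcd(11, 14) = 1; lcm(11, 14) = 11 * 14 / 1 = 154 / 1 = 154
Fold in T2=8: gcd(154, 8) = 2; lcm(154, 8) = 154 * 8 / 2 = 1232 / 2 = 616
Fold in T3=16: gcd(616, 16) = 8; lcm(616, 16) = 616 * 16 / 8 = 9856 / 8 = 1232
Full cycle length = 1232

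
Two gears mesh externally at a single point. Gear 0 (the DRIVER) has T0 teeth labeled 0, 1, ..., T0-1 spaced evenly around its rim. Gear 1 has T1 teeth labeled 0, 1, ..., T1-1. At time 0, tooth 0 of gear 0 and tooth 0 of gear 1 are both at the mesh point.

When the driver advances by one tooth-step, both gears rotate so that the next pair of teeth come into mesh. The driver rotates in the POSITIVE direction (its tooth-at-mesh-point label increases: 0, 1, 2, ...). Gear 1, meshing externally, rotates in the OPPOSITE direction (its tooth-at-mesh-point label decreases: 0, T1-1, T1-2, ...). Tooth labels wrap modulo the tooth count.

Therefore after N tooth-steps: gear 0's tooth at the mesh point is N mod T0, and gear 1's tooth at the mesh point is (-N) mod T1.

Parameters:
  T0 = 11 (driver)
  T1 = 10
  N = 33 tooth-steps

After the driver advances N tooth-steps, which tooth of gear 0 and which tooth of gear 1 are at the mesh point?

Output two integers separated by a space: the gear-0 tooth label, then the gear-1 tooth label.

Gear 0 (driver, T0=11): tooth at mesh = N mod T0
  33 = 3 * 11 + 0, so 33 mod 11 = 0
  gear 0 tooth = 0
Gear 1 (driven, T1=10): tooth at mesh = (-N) mod T1
  33 = 3 * 10 + 3, so 33 mod 10 = 3
  (-33) mod 10 = (-3) mod 10 = 10 - 3 = 7
Mesh after 33 steps: gear-0 tooth 0 meets gear-1 tooth 7

Answer: 0 7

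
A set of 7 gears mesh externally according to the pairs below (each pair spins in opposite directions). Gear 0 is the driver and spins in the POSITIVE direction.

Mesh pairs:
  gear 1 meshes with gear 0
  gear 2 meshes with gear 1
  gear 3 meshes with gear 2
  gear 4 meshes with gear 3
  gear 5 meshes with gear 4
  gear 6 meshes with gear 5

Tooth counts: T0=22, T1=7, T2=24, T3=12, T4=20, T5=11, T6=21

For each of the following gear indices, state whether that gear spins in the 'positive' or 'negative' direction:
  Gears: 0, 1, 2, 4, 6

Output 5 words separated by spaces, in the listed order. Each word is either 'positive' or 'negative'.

Gear 0 (driver): positive (depth 0)
  gear 1: meshes with gear 0 -> depth 1 -> negative (opposite of gear 0)
  gear 2: meshes with gear 1 -> depth 2 -> positive (opposite of gear 1)
  gear 3: meshes with gear 2 -> depth 3 -> negative (opposite of gear 2)
  gear 4: meshes with gear 3 -> depth 4 -> positive (opposite of gear 3)
  gear 5: meshes with gear 4 -> depth 5 -> negative (opposite of gear 4)
  gear 6: meshes with gear 5 -> depth 6 -> positive (opposite of gear 5)
Queried indices 0, 1, 2, 4, 6 -> positive, negative, positive, positive, positive

Answer: positive negative positive positive positive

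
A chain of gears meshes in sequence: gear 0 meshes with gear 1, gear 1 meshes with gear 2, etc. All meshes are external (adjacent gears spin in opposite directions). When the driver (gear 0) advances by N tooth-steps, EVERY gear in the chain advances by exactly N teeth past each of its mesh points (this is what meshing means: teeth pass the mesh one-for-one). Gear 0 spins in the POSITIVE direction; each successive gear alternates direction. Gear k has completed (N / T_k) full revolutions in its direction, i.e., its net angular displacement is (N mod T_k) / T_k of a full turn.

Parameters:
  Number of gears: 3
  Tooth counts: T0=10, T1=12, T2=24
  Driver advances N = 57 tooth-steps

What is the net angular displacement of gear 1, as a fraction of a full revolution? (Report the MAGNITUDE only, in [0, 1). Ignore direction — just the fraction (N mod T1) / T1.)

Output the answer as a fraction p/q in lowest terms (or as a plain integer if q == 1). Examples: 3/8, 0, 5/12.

Answer: 3/4

Derivation:
Chain of 3 gears, tooth counts: [10, 12, 24]
  gear 0: T0=10, direction=positive, advance = 57 mod 10 = 7 teeth = 7/10 turn
  gear 1: T1=12, direction=negative, advance = 57 mod 12 = 9 teeth = 9/12 turn
  gear 2: T2=24, direction=positive, advance = 57 mod 24 = 9 teeth = 9/24 turn
Gear 1: 57 mod 12 = 9
Fraction = 9 / 12 = 3/4 (gcd(9,12)=3) = 3/4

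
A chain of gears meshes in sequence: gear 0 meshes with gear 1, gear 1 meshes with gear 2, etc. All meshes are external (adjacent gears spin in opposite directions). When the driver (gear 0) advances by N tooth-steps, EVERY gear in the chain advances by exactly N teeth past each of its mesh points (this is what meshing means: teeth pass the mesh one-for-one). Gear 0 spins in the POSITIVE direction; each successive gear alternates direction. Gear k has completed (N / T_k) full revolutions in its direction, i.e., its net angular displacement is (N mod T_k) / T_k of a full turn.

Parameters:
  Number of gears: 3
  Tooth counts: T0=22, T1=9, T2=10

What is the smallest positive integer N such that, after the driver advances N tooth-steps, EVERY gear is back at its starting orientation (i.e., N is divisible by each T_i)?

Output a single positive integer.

Answer: 990

Derivation:
Gear k returns to start when N is a multiple of T_k.
All gears at start simultaneously when N is a common multiple of [22, 9, 10]; the smallest such N is lcm(22, 9, 10).
Start: lcm = T0 = 22
Fold in T1=9: gcd(22, 9) = 1; lcm(22, 9) = 22 * 9 / 1 = 198 / 1 = 198
Fold in T2=10: gcd(198, 10) = 2; lcm(198, 10) = 198 * 10 / 2 = 1980 / 2 = 990
Full cycle length = 990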